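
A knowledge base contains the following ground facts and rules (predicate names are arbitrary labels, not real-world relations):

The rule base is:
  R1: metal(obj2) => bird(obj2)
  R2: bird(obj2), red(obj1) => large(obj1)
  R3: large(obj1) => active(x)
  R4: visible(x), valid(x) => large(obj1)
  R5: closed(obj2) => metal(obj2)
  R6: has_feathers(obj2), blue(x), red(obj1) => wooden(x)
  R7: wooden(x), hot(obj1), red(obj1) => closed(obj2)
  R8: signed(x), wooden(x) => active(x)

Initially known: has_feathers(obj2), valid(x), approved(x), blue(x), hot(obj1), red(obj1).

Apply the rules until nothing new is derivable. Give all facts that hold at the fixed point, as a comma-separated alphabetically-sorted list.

Round 1 — R6, derive wooden(x).
Round 2 — R7, derive closed(obj2).
Round 3 — R5, derive metal(obj2).
Round 4 — R1, derive bird(obj2).
Round 5 — R2, derive large(obj1).
Round 6 — R3, derive active(x).

active(x), approved(x), bird(obj2), blue(x), closed(obj2), has_feathers(obj2), hot(obj1), large(obj1), metal(obj2), red(obj1), valid(x), wooden(x)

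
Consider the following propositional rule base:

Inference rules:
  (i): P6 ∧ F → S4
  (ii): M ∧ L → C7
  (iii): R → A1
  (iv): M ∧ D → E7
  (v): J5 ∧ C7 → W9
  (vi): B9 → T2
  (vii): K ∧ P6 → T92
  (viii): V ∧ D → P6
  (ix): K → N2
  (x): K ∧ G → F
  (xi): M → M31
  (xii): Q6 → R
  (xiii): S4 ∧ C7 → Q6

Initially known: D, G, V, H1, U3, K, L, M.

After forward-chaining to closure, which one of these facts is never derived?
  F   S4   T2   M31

Round 1: (ii) [M ∧ L → C7]; (iv) [M ∧ D → E7]; (viii) [V ∧ D → P6]; (ix) [K → N2]; (x) [K ∧ G → F]; (xi) [M → M31]. New: C7, E7, P6, N2, F, M31.
Round 2: (i) [P6 ∧ F → S4]; (vii) [K ∧ P6 → T92]. New: S4, T92.
Round 3: (xiii) [S4 ∧ C7 → Q6]. New: Q6.
Round 4: (xii) [Q6 → R]. New: R.
Round 5: (iii) [R → A1]. New: A1.
Derived: S4 (round 2), M31 (round 1), F (round 1). T2 never appears in any round.

T2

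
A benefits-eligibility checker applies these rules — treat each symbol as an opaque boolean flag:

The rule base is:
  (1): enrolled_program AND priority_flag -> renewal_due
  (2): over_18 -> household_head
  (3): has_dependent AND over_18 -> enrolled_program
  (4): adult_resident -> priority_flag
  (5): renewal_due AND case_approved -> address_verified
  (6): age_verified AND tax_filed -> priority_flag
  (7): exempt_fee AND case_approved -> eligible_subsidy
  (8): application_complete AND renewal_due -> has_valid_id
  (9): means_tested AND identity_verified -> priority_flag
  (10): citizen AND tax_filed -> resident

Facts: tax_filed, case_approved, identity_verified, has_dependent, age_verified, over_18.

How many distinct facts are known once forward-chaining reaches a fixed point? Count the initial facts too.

Round 1 fires (2), (3), (6), giving household_head, enrolled_program, priority_flag.
Round 2 fires (1), giving renewal_due.
Round 3 fires (5), giving address_verified.
Closure: {address_verified, age_verified, case_approved, enrolled_program, has_dependent, household_head, identity_verified, over_18, priority_flag, renewal_due, tax_filed} — 11 facts.

11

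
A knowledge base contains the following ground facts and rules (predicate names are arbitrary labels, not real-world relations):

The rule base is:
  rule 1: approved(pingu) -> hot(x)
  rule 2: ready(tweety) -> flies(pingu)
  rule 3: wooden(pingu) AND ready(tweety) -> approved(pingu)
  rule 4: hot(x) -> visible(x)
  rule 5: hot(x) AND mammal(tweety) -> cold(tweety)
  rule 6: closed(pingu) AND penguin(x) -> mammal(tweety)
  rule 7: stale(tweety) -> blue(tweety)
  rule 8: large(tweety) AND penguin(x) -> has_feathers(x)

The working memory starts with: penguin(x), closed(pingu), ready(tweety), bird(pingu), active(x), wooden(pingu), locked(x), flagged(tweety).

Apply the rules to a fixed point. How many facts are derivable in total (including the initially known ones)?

14

Round 1: rule 2 [ready(tweety) -> flies(pingu)]; rule 3 [wooden(pingu) AND ready(tweety) -> approved(pingu)]; rule 6 [closed(pingu) AND penguin(x) -> mammal(tweety)]. Adds flies(pingu), approved(pingu), mammal(tweety).
Round 2: rule 1 [approved(pingu) -> hot(x)]. Adds hot(x).
Round 3: rule 4 [hot(x) -> visible(x)]; rule 5 [hot(x) AND mammal(tweety) -> cold(tweety)]. Adds visible(x), cold(tweety).
Closure: {active(x), approved(pingu), bird(pingu), closed(pingu), cold(tweety), flagged(tweety), flies(pingu), hot(x), locked(x), mammal(tweety), penguin(x), ready(tweety), visible(x), wooden(pingu)} — 14 facts.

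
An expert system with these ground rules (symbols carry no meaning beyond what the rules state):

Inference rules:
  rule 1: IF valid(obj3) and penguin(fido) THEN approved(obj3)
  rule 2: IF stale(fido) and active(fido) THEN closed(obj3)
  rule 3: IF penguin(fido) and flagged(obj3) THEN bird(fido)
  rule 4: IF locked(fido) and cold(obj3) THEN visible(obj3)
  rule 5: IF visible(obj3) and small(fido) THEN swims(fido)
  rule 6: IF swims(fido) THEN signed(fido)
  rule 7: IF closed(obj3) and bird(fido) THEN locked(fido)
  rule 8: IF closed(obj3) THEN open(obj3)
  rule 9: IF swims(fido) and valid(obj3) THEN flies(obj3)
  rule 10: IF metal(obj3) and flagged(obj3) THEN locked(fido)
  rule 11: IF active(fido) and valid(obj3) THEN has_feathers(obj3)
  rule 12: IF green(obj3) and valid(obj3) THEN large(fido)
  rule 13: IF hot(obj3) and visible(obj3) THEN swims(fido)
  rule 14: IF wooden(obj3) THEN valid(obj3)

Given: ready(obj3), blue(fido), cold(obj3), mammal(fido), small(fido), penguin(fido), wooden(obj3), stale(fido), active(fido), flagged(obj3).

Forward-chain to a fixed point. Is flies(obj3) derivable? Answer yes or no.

Round 1 — rule 2, rule 3, rule 14, derive closed(obj3), bird(fido), valid(obj3).
Round 2 — rule 1, rule 7, rule 8, rule 11, derive approved(obj3), locked(fido), open(obj3), has_feathers(obj3).
Round 3 — rule 4, derive visible(obj3).
Round 4 — rule 5, derive swims(fido).
Round 5 — rule 6, rule 9, derive signed(fido), flies(obj3).
flies(obj3) appears in round 5, so it is derivable.

yes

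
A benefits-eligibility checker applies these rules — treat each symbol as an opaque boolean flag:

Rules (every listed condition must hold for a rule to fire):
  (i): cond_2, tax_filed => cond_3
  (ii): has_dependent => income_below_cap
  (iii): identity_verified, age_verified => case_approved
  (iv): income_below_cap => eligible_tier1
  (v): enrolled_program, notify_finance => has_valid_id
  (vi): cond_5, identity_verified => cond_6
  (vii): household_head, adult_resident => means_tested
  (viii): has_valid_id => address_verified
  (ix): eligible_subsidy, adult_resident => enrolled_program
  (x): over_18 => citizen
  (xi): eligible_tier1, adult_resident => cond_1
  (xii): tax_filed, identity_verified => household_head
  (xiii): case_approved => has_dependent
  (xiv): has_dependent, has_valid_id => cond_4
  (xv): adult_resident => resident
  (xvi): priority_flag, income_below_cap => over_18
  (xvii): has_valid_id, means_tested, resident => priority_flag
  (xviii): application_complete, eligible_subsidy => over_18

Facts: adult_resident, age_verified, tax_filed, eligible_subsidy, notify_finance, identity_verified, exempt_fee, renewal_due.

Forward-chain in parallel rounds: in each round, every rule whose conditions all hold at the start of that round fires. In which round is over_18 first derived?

4

[1] (iii) [identity_verified, age_verified => case_approved]; (ix) [eligible_subsidy, adult_resident => enrolled_program]; (xii) [tax_filed, identity_verified => household_head]; (xv) [adult_resident => resident]. ⇒ new: case_approved, enrolled_program, household_head, resident.
[2] (v) [enrolled_program, notify_finance => has_valid_id]; (vii) [household_head, adult_resident => means_tested]; (xiii) [case_approved => has_dependent]. ⇒ new: has_valid_id, means_tested, has_dependent.
[3] (ii) [has_dependent => income_below_cap]; (viii) [has_valid_id => address_verified]; (xiv) [has_dependent, has_valid_id => cond_4]; (xvii) [has_valid_id, means_tested, resident => priority_flag]. ⇒ new: income_below_cap, address_verified, cond_4, priority_flag.
[4] (iv) [income_below_cap => eligible_tier1]; (xvi) [priority_flag, income_below_cap => over_18]. ⇒ new: eligible_tier1, over_18.
over_18 first appears in round 4.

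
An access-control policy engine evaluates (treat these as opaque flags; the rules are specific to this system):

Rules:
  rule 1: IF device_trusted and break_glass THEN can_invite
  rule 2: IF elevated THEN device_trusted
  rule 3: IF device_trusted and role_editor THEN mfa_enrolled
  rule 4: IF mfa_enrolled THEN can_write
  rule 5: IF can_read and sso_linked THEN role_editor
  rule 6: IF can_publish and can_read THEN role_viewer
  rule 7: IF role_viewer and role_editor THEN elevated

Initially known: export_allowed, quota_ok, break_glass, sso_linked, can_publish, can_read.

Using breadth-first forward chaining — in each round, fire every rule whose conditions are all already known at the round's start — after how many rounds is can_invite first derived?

Round 1 fires rule 5, rule 6, giving role_editor, role_viewer.
Round 2 fires rule 7, giving elevated.
Round 3 fires rule 2, giving device_trusted.
Round 4 fires rule 1, rule 3, giving can_invite, mfa_enrolled.
can_invite first appears in round 4.

4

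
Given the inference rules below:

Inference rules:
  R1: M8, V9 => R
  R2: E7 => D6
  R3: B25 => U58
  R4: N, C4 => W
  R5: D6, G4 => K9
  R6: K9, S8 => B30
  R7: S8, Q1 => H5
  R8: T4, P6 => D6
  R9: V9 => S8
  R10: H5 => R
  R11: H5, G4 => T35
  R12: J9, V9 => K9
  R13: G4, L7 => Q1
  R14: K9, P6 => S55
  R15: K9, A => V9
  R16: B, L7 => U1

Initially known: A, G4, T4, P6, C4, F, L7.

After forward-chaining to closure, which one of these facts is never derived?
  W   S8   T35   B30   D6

[1] R8 [T4, P6 => D6]; R13 [G4, L7 => Q1]. ⇒ new: D6, Q1.
[2] R5 [D6, G4 => K9]. ⇒ new: K9.
[3] R14 [K9, P6 => S55]; R15 [K9, A => V9]. ⇒ new: S55, V9.
[4] R9 [V9 => S8]. ⇒ new: S8.
[5] R6 [K9, S8 => B30]; R7 [S8, Q1 => H5]. ⇒ new: B30, H5.
[6] R10 [H5 => R]; R11 [H5, G4 => T35]. ⇒ new: R, T35.
Derived: T35 (round 6), D6 (round 1), S8 (round 4), B30 (round 5). W never appears in any round.

W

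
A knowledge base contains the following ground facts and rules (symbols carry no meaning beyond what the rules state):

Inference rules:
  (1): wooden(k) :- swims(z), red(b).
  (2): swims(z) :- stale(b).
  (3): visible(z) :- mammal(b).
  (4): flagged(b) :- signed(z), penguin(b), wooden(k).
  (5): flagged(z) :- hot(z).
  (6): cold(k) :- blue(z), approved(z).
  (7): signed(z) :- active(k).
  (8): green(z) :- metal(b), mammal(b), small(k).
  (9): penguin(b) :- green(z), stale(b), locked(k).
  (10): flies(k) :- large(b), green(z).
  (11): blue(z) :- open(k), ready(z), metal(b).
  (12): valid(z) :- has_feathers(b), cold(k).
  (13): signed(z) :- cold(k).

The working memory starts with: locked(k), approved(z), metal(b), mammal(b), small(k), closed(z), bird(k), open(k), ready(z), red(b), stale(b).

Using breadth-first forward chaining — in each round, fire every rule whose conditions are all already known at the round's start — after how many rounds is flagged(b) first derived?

4

[1] (2) [swims(z) :- stale(b).]; (3) [visible(z) :- mammal(b).]; (8) [green(z) :- metal(b), mammal(b), small(k).]; (11) [blue(z) :- open(k), ready(z), metal(b).]. ⇒ new: swims(z), visible(z), green(z), blue(z).
[2] (1) [wooden(k) :- swims(z), red(b).]; (6) [cold(k) :- blue(z), approved(z).]; (9) [penguin(b) :- green(z), stale(b), locked(k).]. ⇒ new: wooden(k), cold(k), penguin(b).
[3] (13) [signed(z) :- cold(k).]. ⇒ new: signed(z).
[4] (4) [flagged(b) :- signed(z), penguin(b), wooden(k).]. ⇒ new: flagged(b).
flagged(b) first appears in round 4.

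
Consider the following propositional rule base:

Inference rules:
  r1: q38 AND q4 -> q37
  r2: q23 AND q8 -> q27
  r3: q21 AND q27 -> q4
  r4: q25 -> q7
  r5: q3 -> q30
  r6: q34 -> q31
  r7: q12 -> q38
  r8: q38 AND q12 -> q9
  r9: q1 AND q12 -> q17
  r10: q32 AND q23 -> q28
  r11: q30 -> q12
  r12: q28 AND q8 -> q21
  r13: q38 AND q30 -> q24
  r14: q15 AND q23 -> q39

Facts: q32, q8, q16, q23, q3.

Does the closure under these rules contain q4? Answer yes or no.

yes

Round 1 fires r2, r5, r10, giving q27, q30, q28.
Round 2 fires r11, r12, giving q12, q21.
Round 3 fires r3, r7, giving q4, q38.
Round 4 fires r1, r8, r13, giving q37, q9, q24.
q4 appears in round 3, so it is derivable.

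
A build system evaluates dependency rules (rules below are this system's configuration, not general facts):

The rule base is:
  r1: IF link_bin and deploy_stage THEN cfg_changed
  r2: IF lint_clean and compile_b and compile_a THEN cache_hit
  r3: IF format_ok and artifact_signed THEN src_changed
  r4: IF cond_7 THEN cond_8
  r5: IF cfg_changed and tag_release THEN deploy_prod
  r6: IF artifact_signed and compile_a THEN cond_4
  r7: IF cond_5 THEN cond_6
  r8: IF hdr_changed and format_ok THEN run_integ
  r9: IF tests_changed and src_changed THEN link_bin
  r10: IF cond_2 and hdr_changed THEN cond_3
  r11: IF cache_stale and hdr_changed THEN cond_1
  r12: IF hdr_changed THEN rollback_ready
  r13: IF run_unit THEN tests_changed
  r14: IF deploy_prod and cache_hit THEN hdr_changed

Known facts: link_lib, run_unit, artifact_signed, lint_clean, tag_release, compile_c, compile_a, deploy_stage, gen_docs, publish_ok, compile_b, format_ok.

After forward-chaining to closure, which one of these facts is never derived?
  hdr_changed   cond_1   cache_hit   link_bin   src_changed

Round 1 — r2, r3, r6, r13, derive cache_hit, src_changed, cond_4, tests_changed.
Round 2 — r9, derive link_bin.
Round 3 — r1, derive cfg_changed.
Round 4 — r5, derive deploy_prod.
Round 5 — r14, derive hdr_changed.
Round 6 — r8, r12, derive run_integ, rollback_ready.
Derived: src_changed (round 1), hdr_changed (round 5), link_bin (round 2), cache_hit (round 1). cond_1 never appears in any round.

cond_1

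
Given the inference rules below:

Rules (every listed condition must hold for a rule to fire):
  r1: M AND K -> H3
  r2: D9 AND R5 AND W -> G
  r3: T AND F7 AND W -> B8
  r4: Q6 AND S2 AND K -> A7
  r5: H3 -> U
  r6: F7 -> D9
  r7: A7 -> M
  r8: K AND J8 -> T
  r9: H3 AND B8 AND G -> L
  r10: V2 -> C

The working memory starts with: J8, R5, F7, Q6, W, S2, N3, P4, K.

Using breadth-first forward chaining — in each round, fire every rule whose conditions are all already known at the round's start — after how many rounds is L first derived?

Round 1 — r4, r6, r8, derive A7, D9, T.
Round 2 — r2, r3, r7, derive G, B8, M.
Round 3 — r1, derive H3.
Round 4 — r5, r9, derive U, L.
L first appears in round 4.

4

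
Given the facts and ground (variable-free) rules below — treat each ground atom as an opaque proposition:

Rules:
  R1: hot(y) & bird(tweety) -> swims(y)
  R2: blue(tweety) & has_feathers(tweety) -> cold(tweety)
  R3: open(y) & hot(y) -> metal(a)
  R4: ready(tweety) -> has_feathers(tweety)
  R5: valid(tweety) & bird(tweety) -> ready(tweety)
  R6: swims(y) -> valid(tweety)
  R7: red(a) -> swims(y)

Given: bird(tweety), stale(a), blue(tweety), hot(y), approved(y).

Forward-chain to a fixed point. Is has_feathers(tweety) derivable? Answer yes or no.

Round 1 — R1, derive swims(y).
Round 2 — R6, derive valid(tweety).
Round 3 — R5, derive ready(tweety).
Round 4 — R4, derive has_feathers(tweety).
Round 5 — R2, derive cold(tweety).
has_feathers(tweety) appears in round 4, so it is derivable.

yes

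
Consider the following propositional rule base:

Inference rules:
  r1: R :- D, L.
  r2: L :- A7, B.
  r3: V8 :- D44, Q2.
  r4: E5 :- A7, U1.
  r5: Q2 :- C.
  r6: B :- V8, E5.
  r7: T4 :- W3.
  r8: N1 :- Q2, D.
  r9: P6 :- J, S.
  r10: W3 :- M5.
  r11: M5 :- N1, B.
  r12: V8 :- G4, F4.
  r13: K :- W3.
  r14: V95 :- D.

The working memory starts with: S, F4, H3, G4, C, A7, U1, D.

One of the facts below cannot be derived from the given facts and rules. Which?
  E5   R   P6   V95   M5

P6

[1] r4 [E5 :- A7, U1.]; r5 [Q2 :- C.]; r12 [V8 :- G4, F4.]; r14 [V95 :- D.]. ⇒ new: E5, Q2, V8, V95.
[2] r6 [B :- V8, E5.]; r8 [N1 :- Q2, D.]. ⇒ new: B, N1.
[3] r2 [L :- A7, B.]; r11 [M5 :- N1, B.]. ⇒ new: L, M5.
[4] r1 [R :- D, L.]; r10 [W3 :- M5.]. ⇒ new: R, W3.
[5] r7 [T4 :- W3.]; r13 [K :- W3.]. ⇒ new: T4, K.
Derived: R (round 4), M5 (round 3), E5 (round 1), V95 (round 1). P6 never appears in any round.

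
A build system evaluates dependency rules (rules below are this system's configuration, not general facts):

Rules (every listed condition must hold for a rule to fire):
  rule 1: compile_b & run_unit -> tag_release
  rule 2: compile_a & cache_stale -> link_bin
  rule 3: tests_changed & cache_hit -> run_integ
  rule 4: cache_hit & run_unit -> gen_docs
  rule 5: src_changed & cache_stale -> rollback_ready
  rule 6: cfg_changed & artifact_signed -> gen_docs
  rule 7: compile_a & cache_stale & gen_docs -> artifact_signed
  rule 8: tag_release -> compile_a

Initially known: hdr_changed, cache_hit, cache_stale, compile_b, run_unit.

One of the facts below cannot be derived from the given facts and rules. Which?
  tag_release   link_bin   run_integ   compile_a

run_integ

[1] rule 1 [compile_b & run_unit -> tag_release]; rule 4 [cache_hit & run_unit -> gen_docs]. ⇒ new: tag_release, gen_docs.
[2] rule 8 [tag_release -> compile_a]. ⇒ new: compile_a.
[3] rule 2 [compile_a & cache_stale -> link_bin]; rule 7 [compile_a & cache_stale & gen_docs -> artifact_signed]. ⇒ new: link_bin, artifact_signed.
Derived: compile_a (round 2), tag_release (round 1), link_bin (round 3). run_integ never appears in any round.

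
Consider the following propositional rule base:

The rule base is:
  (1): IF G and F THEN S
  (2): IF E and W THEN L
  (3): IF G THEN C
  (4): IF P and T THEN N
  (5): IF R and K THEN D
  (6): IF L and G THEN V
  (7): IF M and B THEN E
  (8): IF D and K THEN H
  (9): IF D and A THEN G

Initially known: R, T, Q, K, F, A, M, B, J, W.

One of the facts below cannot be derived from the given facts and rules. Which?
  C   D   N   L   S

Round 1 — (5), (7), derive D, E.
Round 2 — (2), (8), (9), derive L, H, G.
Round 3 — (1), (3), (6), derive S, C, V.
Derived: L (round 2), C (round 3), S (round 3), D (round 1). N never appears in any round.

N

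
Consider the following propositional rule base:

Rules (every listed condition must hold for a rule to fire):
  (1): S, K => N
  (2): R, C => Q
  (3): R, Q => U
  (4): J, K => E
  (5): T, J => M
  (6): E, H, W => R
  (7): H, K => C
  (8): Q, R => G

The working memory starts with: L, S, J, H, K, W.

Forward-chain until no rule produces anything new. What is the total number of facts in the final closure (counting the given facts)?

13

Round 1 fires (1), (4), (7), giving N, E, C.
Round 2 fires (6), giving R.
Round 3 fires (2), giving Q.
Round 4 fires (3), (8), giving U, G.
Closure: {C, E, G, H, J, K, L, N, Q, R, S, U, W} — 13 facts.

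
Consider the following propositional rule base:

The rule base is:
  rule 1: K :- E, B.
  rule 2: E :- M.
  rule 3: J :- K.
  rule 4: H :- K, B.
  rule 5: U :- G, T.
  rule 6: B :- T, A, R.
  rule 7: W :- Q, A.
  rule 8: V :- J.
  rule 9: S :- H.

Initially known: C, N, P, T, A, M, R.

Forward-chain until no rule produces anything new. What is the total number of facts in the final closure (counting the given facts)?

14

Round 1: rule 2 [E :- M.]; rule 6 [B :- T, A, R.]. New: E, B.
Round 2: rule 1 [K :- E, B.]. New: K.
Round 3: rule 3 [J :- K.]; rule 4 [H :- K, B.]. New: J, H.
Round 4: rule 8 [V :- J.]; rule 9 [S :- H.]. New: V, S.
Closure: {A, B, C, E, H, J, K, M, N, P, R, S, T, V} — 14 facts.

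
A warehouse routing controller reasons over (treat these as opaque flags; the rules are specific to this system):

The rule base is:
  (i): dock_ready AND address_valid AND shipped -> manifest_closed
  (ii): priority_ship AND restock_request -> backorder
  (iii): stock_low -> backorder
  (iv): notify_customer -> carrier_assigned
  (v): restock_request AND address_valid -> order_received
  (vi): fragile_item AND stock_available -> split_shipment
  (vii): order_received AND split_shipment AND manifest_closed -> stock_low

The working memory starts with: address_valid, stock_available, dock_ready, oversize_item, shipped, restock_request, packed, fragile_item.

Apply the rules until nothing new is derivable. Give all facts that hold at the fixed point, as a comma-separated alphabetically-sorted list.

address_valid, backorder, dock_ready, fragile_item, manifest_closed, order_received, oversize_item, packed, restock_request, shipped, split_shipment, stock_available, stock_low

Round 1 — (i), (v), (vi), derive manifest_closed, order_received, split_shipment.
Round 2 — (vii), derive stock_low.
Round 3 — (iii), derive backorder.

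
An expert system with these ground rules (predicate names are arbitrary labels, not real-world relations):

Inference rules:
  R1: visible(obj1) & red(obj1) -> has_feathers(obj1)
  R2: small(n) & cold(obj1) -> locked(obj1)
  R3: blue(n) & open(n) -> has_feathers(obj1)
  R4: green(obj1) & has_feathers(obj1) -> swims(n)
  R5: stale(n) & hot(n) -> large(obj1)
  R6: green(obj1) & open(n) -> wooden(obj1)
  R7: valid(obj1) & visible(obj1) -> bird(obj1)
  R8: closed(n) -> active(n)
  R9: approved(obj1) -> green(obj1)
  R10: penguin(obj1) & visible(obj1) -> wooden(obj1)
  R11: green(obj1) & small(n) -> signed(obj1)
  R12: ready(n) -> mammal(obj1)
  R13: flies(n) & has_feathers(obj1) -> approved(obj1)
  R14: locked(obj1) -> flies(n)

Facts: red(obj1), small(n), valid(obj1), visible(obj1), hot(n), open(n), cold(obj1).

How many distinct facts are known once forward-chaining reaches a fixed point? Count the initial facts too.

16

[1] R1 [visible(obj1) & red(obj1) -> has_feathers(obj1)]; R2 [small(n) & cold(obj1) -> locked(obj1)]; R7 [valid(obj1) & visible(obj1) -> bird(obj1)]. ⇒ new: has_feathers(obj1), locked(obj1), bird(obj1).
[2] R14 [locked(obj1) -> flies(n)]. ⇒ new: flies(n).
[3] R13 [flies(n) & has_feathers(obj1) -> approved(obj1)]. ⇒ new: approved(obj1).
[4] R9 [approved(obj1) -> green(obj1)]. ⇒ new: green(obj1).
[5] R4 [green(obj1) & has_feathers(obj1) -> swims(n)]; R6 [green(obj1) & open(n) -> wooden(obj1)]; R11 [green(obj1) & small(n) -> signed(obj1)]. ⇒ new: swims(n), wooden(obj1), signed(obj1).
Closure: {approved(obj1), bird(obj1), cold(obj1), flies(n), green(obj1), has_feathers(obj1), hot(n), locked(obj1), open(n), red(obj1), signed(obj1), small(n), swims(n), valid(obj1), visible(obj1), wooden(obj1)} — 16 facts.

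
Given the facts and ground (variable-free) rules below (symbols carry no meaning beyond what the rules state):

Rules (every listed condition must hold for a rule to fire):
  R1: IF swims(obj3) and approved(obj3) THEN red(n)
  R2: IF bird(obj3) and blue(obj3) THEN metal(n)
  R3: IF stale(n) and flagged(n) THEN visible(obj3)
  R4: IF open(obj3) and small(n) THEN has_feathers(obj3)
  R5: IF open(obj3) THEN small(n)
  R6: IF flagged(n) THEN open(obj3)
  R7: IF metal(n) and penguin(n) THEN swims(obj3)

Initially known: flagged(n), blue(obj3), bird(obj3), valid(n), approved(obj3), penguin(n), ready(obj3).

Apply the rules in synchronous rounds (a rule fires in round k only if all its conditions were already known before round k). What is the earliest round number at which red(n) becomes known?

3

Round 1 fires R2, R6, giving metal(n), open(obj3).
Round 2 fires R5, R7, giving small(n), swims(obj3).
Round 3 fires R1, R4, giving red(n), has_feathers(obj3).
red(n) first appears in round 3.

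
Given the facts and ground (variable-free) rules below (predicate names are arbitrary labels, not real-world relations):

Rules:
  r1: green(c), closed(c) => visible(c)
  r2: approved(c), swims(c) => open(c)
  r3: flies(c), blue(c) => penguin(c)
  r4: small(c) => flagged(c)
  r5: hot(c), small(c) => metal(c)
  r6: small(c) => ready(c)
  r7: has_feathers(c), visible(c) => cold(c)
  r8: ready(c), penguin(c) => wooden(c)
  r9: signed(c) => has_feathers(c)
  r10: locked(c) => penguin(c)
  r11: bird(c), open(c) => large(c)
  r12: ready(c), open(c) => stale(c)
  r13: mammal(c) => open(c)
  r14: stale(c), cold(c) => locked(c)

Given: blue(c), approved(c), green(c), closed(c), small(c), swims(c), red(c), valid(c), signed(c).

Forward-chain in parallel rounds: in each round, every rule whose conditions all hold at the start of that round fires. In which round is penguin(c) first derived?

[1] r1 [green(c), closed(c) => visible(c)]; r2 [approved(c), swims(c) => open(c)]; r4 [small(c) => flagged(c)]; r6 [small(c) => ready(c)]; r9 [signed(c) => has_feathers(c)]. ⇒ new: visible(c), open(c), flagged(c), ready(c), has_feathers(c).
[2] r7 [has_feathers(c), visible(c) => cold(c)]; r12 [ready(c), open(c) => stale(c)]. ⇒ new: cold(c), stale(c).
[3] r14 [stale(c), cold(c) => locked(c)]. ⇒ new: locked(c).
[4] r10 [locked(c) => penguin(c)]. ⇒ new: penguin(c).
penguin(c) first appears in round 4.

4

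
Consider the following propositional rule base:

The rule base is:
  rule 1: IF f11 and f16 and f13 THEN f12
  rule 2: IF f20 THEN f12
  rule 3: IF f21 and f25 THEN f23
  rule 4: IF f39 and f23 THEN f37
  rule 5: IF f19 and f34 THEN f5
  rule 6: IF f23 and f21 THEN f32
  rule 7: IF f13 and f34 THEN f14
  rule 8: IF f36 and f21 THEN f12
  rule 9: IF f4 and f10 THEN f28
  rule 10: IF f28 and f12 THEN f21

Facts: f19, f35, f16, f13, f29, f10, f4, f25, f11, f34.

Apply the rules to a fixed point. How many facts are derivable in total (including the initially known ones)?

17

[1] rule 1 [IF f11 and f16 and f13 THEN f12]; rule 5 [IF f19 and f34 THEN f5]; rule 7 [IF f13 and f34 THEN f14]; rule 9 [IF f4 and f10 THEN f28]. ⇒ new: f12, f5, f14, f28.
[2] rule 10 [IF f28 and f12 THEN f21]. ⇒ new: f21.
[3] rule 3 [IF f21 and f25 THEN f23]. ⇒ new: f23.
[4] rule 6 [IF f23 and f21 THEN f32]. ⇒ new: f32.
Closure: {f10, f11, f12, f13, f14, f16, f19, f21, f23, f25, f28, f29, f32, f34, f35, f4, f5} — 17 facts.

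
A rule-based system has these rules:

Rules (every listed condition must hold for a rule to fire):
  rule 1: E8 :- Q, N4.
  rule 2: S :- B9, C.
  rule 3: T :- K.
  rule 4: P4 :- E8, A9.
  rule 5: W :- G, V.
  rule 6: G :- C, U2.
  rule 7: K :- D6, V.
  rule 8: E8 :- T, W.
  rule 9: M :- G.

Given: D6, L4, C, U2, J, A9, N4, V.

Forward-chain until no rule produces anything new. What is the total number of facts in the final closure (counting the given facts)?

15

[1] rule 6 [G :- C, U2.]; rule 7 [K :- D6, V.]. ⇒ new: G, K.
[2] rule 3 [T :- K.]; rule 5 [W :- G, V.]; rule 9 [M :- G.]. ⇒ new: T, W, M.
[3] rule 8 [E8 :- T, W.]. ⇒ new: E8.
[4] rule 4 [P4 :- E8, A9.]. ⇒ new: P4.
Closure: {A9, C, D6, E8, G, J, K, L4, M, N4, P4, T, U2, V, W} — 15 facts.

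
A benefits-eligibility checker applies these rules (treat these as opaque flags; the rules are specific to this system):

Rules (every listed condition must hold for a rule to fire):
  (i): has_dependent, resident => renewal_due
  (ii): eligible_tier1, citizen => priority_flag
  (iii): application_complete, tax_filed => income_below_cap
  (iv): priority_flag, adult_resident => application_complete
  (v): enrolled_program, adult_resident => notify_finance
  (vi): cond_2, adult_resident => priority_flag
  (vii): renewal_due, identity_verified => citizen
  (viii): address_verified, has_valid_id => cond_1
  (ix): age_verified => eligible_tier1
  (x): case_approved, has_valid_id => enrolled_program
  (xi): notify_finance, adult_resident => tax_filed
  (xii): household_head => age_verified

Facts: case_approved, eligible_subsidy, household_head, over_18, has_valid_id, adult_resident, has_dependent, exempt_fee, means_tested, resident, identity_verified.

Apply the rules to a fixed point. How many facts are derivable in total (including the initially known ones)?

Round 1 fires (i), (x), (xii), giving renewal_due, enrolled_program, age_verified.
Round 2 fires (v), (vii), (ix), giving notify_finance, citizen, eligible_tier1.
Round 3 fires (ii), (xi), giving priority_flag, tax_filed.
Round 4 fires (iv), giving application_complete.
Round 5 fires (iii), giving income_below_cap.
Closure: {adult_resident, age_verified, application_complete, case_approved, citizen, eligible_subsidy, eligible_tier1, enrolled_program, exempt_fee, has_dependent, has_valid_id, household_head, identity_verified, income_below_cap, means_tested, notify_finance, over_18, priority_flag, renewal_due, resident, tax_filed} — 21 facts.

21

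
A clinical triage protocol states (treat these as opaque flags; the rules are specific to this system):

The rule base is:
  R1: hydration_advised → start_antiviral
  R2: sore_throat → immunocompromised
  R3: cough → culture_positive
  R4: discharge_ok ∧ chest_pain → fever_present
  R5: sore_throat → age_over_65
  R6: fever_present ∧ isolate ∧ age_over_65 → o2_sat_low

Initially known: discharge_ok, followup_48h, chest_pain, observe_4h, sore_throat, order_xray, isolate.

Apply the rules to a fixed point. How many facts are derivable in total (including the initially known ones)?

11

[1] R2 [sore_throat → immunocompromised]; R4 [discharge_ok ∧ chest_pain → fever_present]; R5 [sore_throat → age_over_65]. ⇒ new: immunocompromised, fever_present, age_over_65.
[2] R6 [fever_present ∧ isolate ∧ age_over_65 → o2_sat_low]. ⇒ new: o2_sat_low.
Closure: {age_over_65, chest_pain, discharge_ok, fever_present, followup_48h, immunocompromised, isolate, o2_sat_low, observe_4h, order_xray, sore_throat} — 11 facts.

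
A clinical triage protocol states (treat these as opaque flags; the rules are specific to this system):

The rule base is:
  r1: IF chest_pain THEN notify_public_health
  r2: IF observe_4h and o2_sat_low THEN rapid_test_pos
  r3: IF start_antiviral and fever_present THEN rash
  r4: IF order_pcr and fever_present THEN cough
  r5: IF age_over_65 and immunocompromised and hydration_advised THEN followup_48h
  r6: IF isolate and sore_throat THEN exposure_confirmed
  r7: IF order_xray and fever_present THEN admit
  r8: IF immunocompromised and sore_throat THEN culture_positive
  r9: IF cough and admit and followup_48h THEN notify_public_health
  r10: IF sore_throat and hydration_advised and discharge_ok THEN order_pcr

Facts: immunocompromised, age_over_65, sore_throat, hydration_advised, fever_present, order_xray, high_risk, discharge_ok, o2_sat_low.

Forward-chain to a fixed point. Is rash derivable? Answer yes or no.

Round 1: r5 [IF age_over_65 and immunocompromised and hydration_advised THEN followup_48h]; r7 [IF order_xray and fever_present THEN admit]; r8 [IF immunocompromised and sore_throat THEN culture_positive]; r10 [IF sore_throat and hydration_advised and discharge_ok THEN order_pcr]. New: followup_48h, admit, culture_positive, order_pcr.
Round 2: r4 [IF order_pcr and fever_present THEN cough]. New: cough.
Round 3: r9 [IF cough and admit and followup_48h THEN notify_public_health]. New: notify_public_health.
Fixed point reached. rash is concluded only by r3; r3 needs start_antiviral (never derived).

no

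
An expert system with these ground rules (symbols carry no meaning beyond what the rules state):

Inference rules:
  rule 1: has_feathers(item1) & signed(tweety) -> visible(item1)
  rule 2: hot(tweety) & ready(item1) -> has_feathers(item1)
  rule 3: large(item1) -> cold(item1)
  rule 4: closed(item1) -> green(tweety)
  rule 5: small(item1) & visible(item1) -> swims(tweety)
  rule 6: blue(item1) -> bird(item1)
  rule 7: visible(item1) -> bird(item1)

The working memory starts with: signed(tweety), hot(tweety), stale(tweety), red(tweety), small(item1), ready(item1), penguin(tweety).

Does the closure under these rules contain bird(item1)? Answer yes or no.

yes

Round 1 — rule 2, derive has_feathers(item1).
Round 2 — rule 1, derive visible(item1).
Round 3 — rule 5, rule 7, derive swims(tweety), bird(item1).
bird(item1) appears in round 3, so it is derivable.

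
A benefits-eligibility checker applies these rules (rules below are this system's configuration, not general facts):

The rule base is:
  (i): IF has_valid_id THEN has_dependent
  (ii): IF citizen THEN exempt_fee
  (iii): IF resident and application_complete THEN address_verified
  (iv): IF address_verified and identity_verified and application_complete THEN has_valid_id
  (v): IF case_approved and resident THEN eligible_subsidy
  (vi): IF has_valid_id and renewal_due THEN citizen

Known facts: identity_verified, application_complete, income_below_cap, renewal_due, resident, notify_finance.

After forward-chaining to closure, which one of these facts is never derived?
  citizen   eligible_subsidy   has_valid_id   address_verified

Round 1: (iii) [IF resident and application_complete THEN address_verified]. Adds address_verified.
Round 2: (iv) [IF address_verified and identity_verified and application_complete THEN has_valid_id]. Adds has_valid_id.
Round 3: (i) [IF has_valid_id THEN has_dependent]; (vi) [IF has_valid_id and renewal_due THEN citizen]. Adds has_dependent, citizen.
Round 4: (ii) [IF citizen THEN exempt_fee]. Adds exempt_fee.
Derived: citizen (round 3), has_valid_id (round 2), address_verified (round 1). eligible_subsidy never appears in any round.

eligible_subsidy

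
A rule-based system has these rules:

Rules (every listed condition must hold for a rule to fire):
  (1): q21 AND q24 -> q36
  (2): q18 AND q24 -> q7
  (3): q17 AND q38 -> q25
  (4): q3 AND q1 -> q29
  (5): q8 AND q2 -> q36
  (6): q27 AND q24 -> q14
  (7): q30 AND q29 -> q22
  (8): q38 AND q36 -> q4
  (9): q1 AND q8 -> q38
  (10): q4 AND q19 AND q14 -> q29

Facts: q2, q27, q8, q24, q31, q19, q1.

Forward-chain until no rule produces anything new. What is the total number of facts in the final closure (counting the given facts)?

12

Round 1: (5) [q8 AND q2 -> q36]; (6) [q27 AND q24 -> q14]; (9) [q1 AND q8 -> q38]. New: q36, q14, q38.
Round 2: (8) [q38 AND q36 -> q4]. New: q4.
Round 3: (10) [q4 AND q19 AND q14 -> q29]. New: q29.
Closure: {q1, q14, q19, q2, q24, q27, q29, q31, q36, q38, q4, q8} — 12 facts.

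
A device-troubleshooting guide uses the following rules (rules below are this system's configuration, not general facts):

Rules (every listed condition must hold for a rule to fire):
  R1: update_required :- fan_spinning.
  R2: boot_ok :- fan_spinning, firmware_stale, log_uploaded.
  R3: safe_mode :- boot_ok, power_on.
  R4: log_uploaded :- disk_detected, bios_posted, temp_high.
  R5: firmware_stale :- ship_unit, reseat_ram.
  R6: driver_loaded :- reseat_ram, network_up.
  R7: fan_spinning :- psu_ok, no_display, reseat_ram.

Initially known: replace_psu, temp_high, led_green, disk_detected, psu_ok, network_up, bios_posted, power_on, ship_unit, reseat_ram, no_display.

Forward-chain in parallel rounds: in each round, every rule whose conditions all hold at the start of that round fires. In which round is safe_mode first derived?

Round 1: R4 [log_uploaded :- disk_detected, bios_posted, temp_high.]; R5 [firmware_stale :- ship_unit, reseat_ram.]; R6 [driver_loaded :- reseat_ram, network_up.]; R7 [fan_spinning :- psu_ok, no_display, reseat_ram.]. New: log_uploaded, firmware_stale, driver_loaded, fan_spinning.
Round 2: R1 [update_required :- fan_spinning.]; R2 [boot_ok :- fan_spinning, firmware_stale, log_uploaded.]. New: update_required, boot_ok.
Round 3: R3 [safe_mode :- boot_ok, power_on.]. New: safe_mode.
safe_mode first appears in round 3.

3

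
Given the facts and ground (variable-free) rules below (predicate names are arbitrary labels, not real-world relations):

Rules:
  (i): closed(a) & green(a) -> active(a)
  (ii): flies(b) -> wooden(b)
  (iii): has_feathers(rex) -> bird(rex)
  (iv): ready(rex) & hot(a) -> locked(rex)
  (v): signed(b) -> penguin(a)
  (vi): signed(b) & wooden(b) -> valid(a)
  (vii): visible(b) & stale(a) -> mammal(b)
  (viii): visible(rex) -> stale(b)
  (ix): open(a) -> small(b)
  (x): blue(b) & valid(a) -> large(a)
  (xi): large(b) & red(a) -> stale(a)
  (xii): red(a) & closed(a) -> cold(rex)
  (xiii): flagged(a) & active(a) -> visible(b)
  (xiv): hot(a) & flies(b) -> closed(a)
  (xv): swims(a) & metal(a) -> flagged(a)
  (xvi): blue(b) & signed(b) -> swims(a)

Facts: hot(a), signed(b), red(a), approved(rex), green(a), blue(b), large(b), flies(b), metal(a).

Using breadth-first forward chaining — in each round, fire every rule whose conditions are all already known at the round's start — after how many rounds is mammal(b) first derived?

Round 1: (ii) [flies(b) -> wooden(b)]; (v) [signed(b) -> penguin(a)]; (xi) [large(b) & red(a) -> stale(a)]; (xiv) [hot(a) & flies(b) -> closed(a)]; (xvi) [blue(b) & signed(b) -> swims(a)]. Adds wooden(b), penguin(a), stale(a), closed(a), swims(a).
Round 2: (i) [closed(a) & green(a) -> active(a)]; (vi) [signed(b) & wooden(b) -> valid(a)]; (xii) [red(a) & closed(a) -> cold(rex)]; (xv) [swims(a) & metal(a) -> flagged(a)]. Adds active(a), valid(a), cold(rex), flagged(a).
Round 3: (x) [blue(b) & valid(a) -> large(a)]; (xiii) [flagged(a) & active(a) -> visible(b)]. Adds large(a), visible(b).
Round 4: (vii) [visible(b) & stale(a) -> mammal(b)]. Adds mammal(b).
mammal(b) first appears in round 4.

4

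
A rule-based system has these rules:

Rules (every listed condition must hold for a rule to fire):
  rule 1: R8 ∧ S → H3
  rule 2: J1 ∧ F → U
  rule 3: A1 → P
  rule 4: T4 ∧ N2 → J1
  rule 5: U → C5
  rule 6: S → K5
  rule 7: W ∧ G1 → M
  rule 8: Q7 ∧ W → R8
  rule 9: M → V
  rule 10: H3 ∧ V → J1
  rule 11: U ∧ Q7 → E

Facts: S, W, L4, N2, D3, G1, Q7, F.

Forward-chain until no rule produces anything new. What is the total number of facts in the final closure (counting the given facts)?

[1] rule 6 [S → K5]; rule 7 [W ∧ G1 → M]; rule 8 [Q7 ∧ W → R8]. ⇒ new: K5, M, R8.
[2] rule 1 [R8 ∧ S → H3]; rule 9 [M → V]. ⇒ new: H3, V.
[3] rule 10 [H3 ∧ V → J1]. ⇒ new: J1.
[4] rule 2 [J1 ∧ F → U]. ⇒ new: U.
[5] rule 5 [U → C5]; rule 11 [U ∧ Q7 → E]. ⇒ new: C5, E.
Closure: {C5, D3, E, F, G1, H3, J1, K5, L4, M, N2, Q7, R8, S, U, V, W} — 17 facts.

17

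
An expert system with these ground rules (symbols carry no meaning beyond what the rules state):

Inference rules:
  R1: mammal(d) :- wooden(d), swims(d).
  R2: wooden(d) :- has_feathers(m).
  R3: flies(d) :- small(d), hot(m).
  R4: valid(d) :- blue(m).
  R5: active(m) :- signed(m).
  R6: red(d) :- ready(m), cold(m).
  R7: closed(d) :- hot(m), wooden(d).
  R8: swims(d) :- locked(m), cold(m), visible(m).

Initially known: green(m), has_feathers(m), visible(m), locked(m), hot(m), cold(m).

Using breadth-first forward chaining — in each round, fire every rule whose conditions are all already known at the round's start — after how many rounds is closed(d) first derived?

2

Round 1: R2 [wooden(d) :- has_feathers(m).]; R8 [swims(d) :- locked(m), cold(m), visible(m).]. New: wooden(d), swims(d).
Round 2: R1 [mammal(d) :- wooden(d), swims(d).]; R7 [closed(d) :- hot(m), wooden(d).]. New: mammal(d), closed(d).
closed(d) first appears in round 2.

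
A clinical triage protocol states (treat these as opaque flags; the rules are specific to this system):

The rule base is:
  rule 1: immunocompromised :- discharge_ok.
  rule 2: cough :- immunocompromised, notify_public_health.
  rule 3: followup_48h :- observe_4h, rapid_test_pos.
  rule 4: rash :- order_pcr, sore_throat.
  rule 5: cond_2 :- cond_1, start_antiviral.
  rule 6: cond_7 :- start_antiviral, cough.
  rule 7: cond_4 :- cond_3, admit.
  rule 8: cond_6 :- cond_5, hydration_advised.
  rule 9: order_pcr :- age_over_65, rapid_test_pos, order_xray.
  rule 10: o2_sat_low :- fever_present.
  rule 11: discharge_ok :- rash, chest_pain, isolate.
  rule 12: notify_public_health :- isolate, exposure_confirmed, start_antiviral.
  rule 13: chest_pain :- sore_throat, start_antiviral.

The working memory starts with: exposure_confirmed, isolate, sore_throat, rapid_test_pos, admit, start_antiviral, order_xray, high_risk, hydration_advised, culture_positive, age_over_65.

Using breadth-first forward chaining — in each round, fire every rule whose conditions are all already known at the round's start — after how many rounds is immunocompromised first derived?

4

[1] rule 9 [order_pcr :- age_over_65, rapid_test_pos, order_xray.]; rule 12 [notify_public_health :- isolate, exposure_confirmed, start_antiviral.]; rule 13 [chest_pain :- sore_throat, start_antiviral.]. ⇒ new: order_pcr, notify_public_health, chest_pain.
[2] rule 4 [rash :- order_pcr, sore_throat.]. ⇒ new: rash.
[3] rule 11 [discharge_ok :- rash, chest_pain, isolate.]. ⇒ new: discharge_ok.
[4] rule 1 [immunocompromised :- discharge_ok.]. ⇒ new: immunocompromised.
immunocompromised first appears in round 4.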